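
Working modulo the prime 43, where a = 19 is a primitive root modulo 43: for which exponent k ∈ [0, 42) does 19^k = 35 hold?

12

Baby-step giant-step with m = ceil(sqrt(42)) = 7.
Baby table (19^j mod 43 for j=0..6):
  0:1  1:19  2:17  3:22  4:31  5:30  6:11
Giant step factor: 19^(-7) ≡ 7 (mod 43).
Scan 35·7^i mod 43 for i = 0, 1, …:
  i=0: 35   i=1: 30
Match at i=1, j=5: k = 1·7 + 5 = 12.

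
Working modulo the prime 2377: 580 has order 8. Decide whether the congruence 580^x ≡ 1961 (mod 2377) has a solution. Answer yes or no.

⟨580⟩ has order 8; its elements mod 2377 are {1, 580, 709, 1134, 1243, 1668, 1797, 2376}.
1961 is not in this set.

no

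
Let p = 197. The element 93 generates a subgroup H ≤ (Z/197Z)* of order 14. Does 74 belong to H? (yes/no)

no

⟨93⟩ has order 14; its elements mod 197 are {1, 6, 19, 33, 36, 83, 93, 104, 114, 161, 164, 178, 191, 196}.
74 is not in this set.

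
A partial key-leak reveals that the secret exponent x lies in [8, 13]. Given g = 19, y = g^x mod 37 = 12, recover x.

8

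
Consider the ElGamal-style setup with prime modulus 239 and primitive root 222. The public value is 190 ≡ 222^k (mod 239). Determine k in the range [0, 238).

Baby-step giant-step with m = ceil(sqrt(238)) = 16.
Baby table (222^j mod 239 for j=0..15):
  0:1  1:222  2:50  3:106  4:110  5:42  6:3  7:188
  8:150  9:79  10:91  11:126  12:9  13:86  14:211  15:237
Giant step factor: 222^(-16) ≡ 232 (mod 239).
Scan 190·232^i mod 239 for i = 0, 1, …:
  i=0: 190   i=1: 104   i=2: 228   i=3: 77
  i=4: 178   i=5: 188
Match at i=5, j=7: k = 5·16 + 7 = 87.

87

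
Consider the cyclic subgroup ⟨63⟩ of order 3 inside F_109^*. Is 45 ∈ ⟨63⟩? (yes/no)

yes

⟨63⟩ has order 3; its elements mod 109 are {1, 45, 63}.
45 is in this set.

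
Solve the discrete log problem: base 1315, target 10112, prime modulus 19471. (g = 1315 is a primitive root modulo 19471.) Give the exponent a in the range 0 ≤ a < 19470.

Baby-step giant-step with m = ceil(sqrt(19470)) = 140.
Baby table (1315^j mod 19471 for j=0..139):
  0:1  1:1315  2:15777  3:10140  4:15936  5:5044  6:12720  7:1211
  8:15314  9:4896  10:12810  11:2735  12:13861  13:2359  14:6196  15:8862
  16:9872  17:13994  18:2015  19:1669  20:13983  21:7021  22:3361  23:19269
  24:6964  25:6290  26:15646  27:13114  28:13075  29:732  30:8501  31:2461
  32:4029  33:2023  34:12189  35:3902  36:10257  37:14023  38:1208  39:11369
  40:15978  41:1861  42:13340  43:18200  44:3141  45:2563  46:1862  47:14655
  48:14506  49:13281  50:18499  51:6906  52:7904  53:15717  54:9124  55:3924
  56:245  57:10639  58:10107  59:11483  60:10120  61:9107  62:1040  63:4630
  64:13498  65:11789  66:3619  67:8061  68:7991  69:13296  70:18753  71:9909
  72:4236  73:1634  74:6900  75:14  76:18410  77:6697  78:5663  79:8923
  80:12203  81:2841  82:16954  83:215  84:10131  85:4101  86:18819  87:18815
  88:13555  89:8860  90:7242  91:1911  92:1206  93:8739  94:3895  95:1052
  96:939  97:8112  98:16643  99:141  100:10176  101:4863  102:8357  103:7811
  104:10248  105:2188  106:14983  107:17464  108:8851  109:14878  110:15686  111:7301
  112:1612  113:16912  114:3398  115:9511  116:6583  117:11521  118:1677  119:5032
  120:16411  121:6597  122:10460  123:8374  124:10695  125:5863  126:18800  127:13301
  128:5857  129:10910  130:15994  131:3430  132:12649  133:5201  134:4994  135:5383
  136:10672  137:14560  138:6407  139:13733
Giant step factor: 1315^(-140) ≡ 15364 (mod 19471).
Scan 10112·15364^i mod 19471 for i = 0, 1, …:
  i=0: 10112   i=1: 1659   i=2: 1337   i=3: 19234
  i=4: 19280   i=5: 5597   i=6: 8372   i=7: 1982
  i=8: 18275   i=9: 5280     …   i=107: 410
  i=108: 10107
Match at i=108, j=58: a = 108·140 + 58 = 15178.

15178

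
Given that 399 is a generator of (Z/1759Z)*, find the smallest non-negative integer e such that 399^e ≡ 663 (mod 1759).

447

Baby-step giant-step with m = ceil(sqrt(1758)) = 42.
Baby table (399^j mod 1759 for j=0..41):
  0:1  1:399  2:891  3:191  4:572  5:1317  6:1301  7:194
  8:10  9:472  10:115  11:151  12:443  13:857  14:697  15:181
  16:100  17:1202  18:1150  19:1510  20:912  21:1534  22:1693  23:51
  24:1000  25:1466  26:946  27:1028  28:325  29:1268  30:1099  31:510
  32:1205  33:588  34:665  35:1485  36:1491  37:367  38:436  39:1582
  40:1496  41:603
Giant step factor: 399^(-42) ≡ 360 (mod 1759).
Scan 663·360^i mod 1759 for i = 0, 1, …:
  i=0: 663   i=1: 1215   i=2: 1168   i=3: 79
  i=4: 296   i=5: 1020   i=6: 1328   i=7: 1391
  i=8: 1204   i=9: 726   i=10: 1028
Match at i=10, j=27: e = 10·42 + 27 = 447.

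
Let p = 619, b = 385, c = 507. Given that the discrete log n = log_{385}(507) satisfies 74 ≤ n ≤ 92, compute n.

81

Compute 385^74 mod 619 = 270, then multiply by 385 repeatedly:
  385^74=270  385^75=577  385^76=543  385^77=452  385^78=81
  385^79=235  385^80=101  385^81=507
Found 507 at exponent 81.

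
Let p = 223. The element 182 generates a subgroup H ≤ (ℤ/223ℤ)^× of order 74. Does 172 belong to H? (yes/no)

no

172 ∈ ⟨182⟩ iff 172^74 ≡ 1 (mod 223), since |⟨182⟩| = 74.
172^74 mod 223 = 183.
Since 183 ≠ 1, 172 does not lie in the subgroup.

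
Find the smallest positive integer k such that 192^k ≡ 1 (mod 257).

256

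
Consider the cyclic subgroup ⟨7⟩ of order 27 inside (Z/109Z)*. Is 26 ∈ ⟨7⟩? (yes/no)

yes

26 ∈ ⟨7⟩ iff 26^27 ≡ 1 (mod 109), since |⟨7⟩| = 27.
26^27 mod 109 = 1.
Since 1 = 1, 26 lies in the subgroup.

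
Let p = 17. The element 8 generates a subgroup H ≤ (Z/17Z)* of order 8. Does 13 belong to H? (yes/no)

yes

13 ∈ ⟨8⟩ iff 13^8 ≡ 1 (mod 17), since |⟨8⟩| = 8.
13^8 mod 17 = 1.
Since 1 = 1, 13 lies in the subgroup.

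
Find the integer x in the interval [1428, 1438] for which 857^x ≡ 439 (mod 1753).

1438

Compute 857^1428 mod 1753 = 1214, then multiply by 857 repeatedly:
  857^1428=1214  857^1429=869  857^1430=1461  857^1431=435  857^1432=1159
  857^1433=1065  857^1434=1145  857^1435=1338  857^1436=204  857^1437=1281
  857^1438=439
Found 439 at exponent 1438.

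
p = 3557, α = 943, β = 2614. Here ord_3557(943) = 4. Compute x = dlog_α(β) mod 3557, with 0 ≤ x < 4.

Successive powers of 943 modulo 3557:
  943^0=1  943^1=943  943^2=3556  943^3=2614
So 943^3 ≡ 2614 (mod 3557), giving x = 3.

3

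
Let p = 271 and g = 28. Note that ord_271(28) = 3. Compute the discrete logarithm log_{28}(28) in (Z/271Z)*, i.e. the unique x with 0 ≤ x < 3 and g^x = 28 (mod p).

1

Successive powers of 28 modulo 271:
  28^0=1  28^1=28
So 28^1 ≡ 28 (mod 271), giving x = 1.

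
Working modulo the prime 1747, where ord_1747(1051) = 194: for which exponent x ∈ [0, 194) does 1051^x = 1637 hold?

16

Successive powers of 1051 modulo 1747:
  1051^0=1  1051^1=1051  1051^2=497  1051^3=1741  1051^4=682  1051^5=512
  1051^6=36  1051^7=1149  1051^8=422  1051^9=1531  1051^10=94  1051^11=962
  1051^12=1296  1051^13=1183  1051^14=1216  1051^15=959  1051^16=1637
So 1051^16 ≡ 1637 (mod 1747), giving x = 16.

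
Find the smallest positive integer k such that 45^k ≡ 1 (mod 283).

The order of 45 must divide p − 1 = 282 = 2 · 3 · 47.
Divisors: 1, 2, 3, 6, 47, 94, 141, 282.
Check each in increasing order: 45^1 ≡ 45;  45^2 ≡ 44;  45^3 ≡ 282;  45^6 ≡ 1.
Smallest exponent giving 1 is 6.

6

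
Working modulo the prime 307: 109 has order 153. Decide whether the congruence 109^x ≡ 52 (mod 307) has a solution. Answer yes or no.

no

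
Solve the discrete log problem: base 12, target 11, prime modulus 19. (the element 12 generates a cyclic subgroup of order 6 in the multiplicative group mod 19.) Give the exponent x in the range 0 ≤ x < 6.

2

Successive powers of 12 modulo 19:
  12^0=1  12^1=12  12^2=11
So 12^2 ≡ 11 (mod 19), giving x = 2.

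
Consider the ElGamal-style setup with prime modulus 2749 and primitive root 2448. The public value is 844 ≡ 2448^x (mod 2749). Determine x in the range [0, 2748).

600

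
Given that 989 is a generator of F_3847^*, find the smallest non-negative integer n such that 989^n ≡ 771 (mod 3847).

1393

Baby-step giant-step with m = ceil(sqrt(3846)) = 63.
Baby table (989^j mod 3847 for j=0..62):
  0:1  1:989  2:983  3:2743  4:692  5:3469  6:3164  7:1585
  8:1836  9:20  10:545  11:425  12:1002  13:2299  14:134  15:1728
  16:924  17:2097  18:400  19:3206  20:806  21:805  22:3663  23:2680
  24:3784  25:3092  26:3470  27:306  28:2568  29:732  30:712  31:167
  32:3589  33:2587  34:288  35:154  36:2273  37:1349  38:3099  39:2699
  40:3340  41:2534  42:1729  43:1913  44:3080  45:3143  46:51  47:428
  48:122  49:1401  50:669  51:3804  52:3637  53:48  54:1308  55:1020
  56:866  57:2440  58:1091  59:1839  60:2987  61:3494  62:960
Giant step factor: 989^(-63) ≡ 1926 (mod 3847).
Scan 771·1926^i mod 3847 for i = 0, 1, …:
  i=0: 771   i=1: 4   i=2: 10   i=3: 25
  i=4: 1986   i=5: 1118   i=6: 2795   i=7: 1217
  i=8: 1119   i=9: 874     …   i=21: 634
  i=22: 1585
Match at i=22, j=7: n = 22·63 + 7 = 1393.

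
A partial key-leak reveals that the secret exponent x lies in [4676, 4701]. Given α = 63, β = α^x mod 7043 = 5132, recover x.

4677

Compute 63^4676 mod 7043 = 4665, then multiply by 63 repeatedly:
  63^4676=4665  63^4677=5132
Found 5132 at exponent 4677.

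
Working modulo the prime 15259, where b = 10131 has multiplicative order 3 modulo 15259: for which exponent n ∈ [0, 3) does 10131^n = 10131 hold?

1

Successive powers of 10131 modulo 15259:
  10131^0=1  10131^1=10131
So 10131^1 ≡ 10131 (mod 15259), giving n = 1.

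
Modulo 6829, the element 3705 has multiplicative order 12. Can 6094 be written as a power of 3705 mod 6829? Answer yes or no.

⟨3705⟩ has order 12; its elements mod 6829 are {1, 734, 735, 1528, 1596, 3124, 3705, 5233, 5301, 6094, 6095, 6828}.
6094 is in this set.

yes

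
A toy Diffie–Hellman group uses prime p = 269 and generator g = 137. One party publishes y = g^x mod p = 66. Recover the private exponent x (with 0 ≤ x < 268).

12

Successive powers of 137 modulo 269:
  137^0=1  137^1=137  137^2=208  137^3=251  137^4=224  137^5=22
  137^6=55  137^7=3  137^8=142  137^9=86  137^10=215  137^11=134
  137^12=66
So 137^12 ≡ 66 (mod 269), giving x = 12.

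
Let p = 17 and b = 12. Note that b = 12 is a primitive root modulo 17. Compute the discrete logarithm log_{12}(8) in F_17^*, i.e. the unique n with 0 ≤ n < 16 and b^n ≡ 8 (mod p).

Successive powers of 12 modulo 17:
  12^0=1  12^1=12  12^2=8
So 12^2 ≡ 8 (mod 17), giving n = 2.

2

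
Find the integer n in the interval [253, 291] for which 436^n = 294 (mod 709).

Compute 436^253 mod 709 = 658, then multiply by 436 repeatedly:
  436^253=658  436^254=452  436^255=679  436^256=391  436^257=316
  436^258=230  436^259=311  436^260=177  436^261=600  436^262=688
  436^263=61  436^264=363  436^265=161  436^266=5  436^267=53
  436^268=420  436^269=198  436^270=539  436^271=325  436^272=609
  436^273=358  436^274=108  436^275=294
Found 294 at exponent 275.

275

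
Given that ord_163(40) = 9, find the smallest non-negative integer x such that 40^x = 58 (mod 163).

6

Successive powers of 40 modulo 163:
  40^0=1  40^1=40  40^2=133  40^3=104  40^4=85  40^5=140
  40^6=58
So 40^6 ≡ 58 (mod 163), giving x = 6.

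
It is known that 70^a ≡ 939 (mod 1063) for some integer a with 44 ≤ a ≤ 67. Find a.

48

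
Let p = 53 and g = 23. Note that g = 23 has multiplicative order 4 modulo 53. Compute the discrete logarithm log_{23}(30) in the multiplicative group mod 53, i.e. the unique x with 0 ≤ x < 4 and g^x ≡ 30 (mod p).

3

Successive powers of 23 modulo 53:
  23^0=1  23^1=23  23^2=52  23^3=30
So 23^3 ≡ 30 (mod 53), giving x = 3.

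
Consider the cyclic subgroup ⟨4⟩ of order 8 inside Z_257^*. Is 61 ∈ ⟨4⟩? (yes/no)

no

⟨4⟩ has order 8; its elements mod 257 are {1, 4, 16, 64, 193, 241, 253, 256}.
61 is not in this set.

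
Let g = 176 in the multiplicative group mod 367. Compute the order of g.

The order of 176 must divide p − 1 = 366 = 2 · 3 · 61.
Divisors: 1, 2, 3, 6, 61, 122, 183, 366.
Check each in increasing order: 176^1 ≡ 176;  176^2 ≡ 148;  176^3 ≡ 358;  176^6 ≡ 81;  176^61 ≡ 84;  176^122 ≡ 83;  176^183 ≡ 366;  176^366 ≡ 1.
Smallest exponent giving 1 is 366.

366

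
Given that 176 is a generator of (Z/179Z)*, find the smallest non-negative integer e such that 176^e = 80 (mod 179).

Baby-step giant-step with m = ceil(sqrt(178)) = 14.
Baby table (176^j mod 179 for j=0..13):
  0:1  1:176  2:9  3:152  4:81  5:115  6:13  7:140
  8:117  9:7  10:158  11:63  12:169  13:30
Giant step factor: 176^(-14) ≡ 177 (mod 179).
Scan 80·177^i mod 179 for i = 0, 1, …:
  i=0: 80   i=1: 19   i=2: 141   i=3: 76
  i=4: 27   i=5: 125   i=6: 108   i=7: 142
  i=8: 74   i=9: 31   i=10: 117
Match at i=10, j=8: e = 10·14 + 8 = 148.

148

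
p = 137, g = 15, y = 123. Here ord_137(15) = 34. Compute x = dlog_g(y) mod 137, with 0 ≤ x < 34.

Successive powers of 15 modulo 137:
  15^0=1  15^1=15  15^2=88  15^3=87  15^4=72  15^5=121
  15^6=34  15^7=99  15^8=115  15^9=81  15^10=119  15^11=4
  15^12=60  15^13=78  15^14=74  15^15=14  15^16=73  15^17=136
  15^18=122  15^19=49  15^20=50  15^21=65  15^22=16  15^23=103
  15^24=38  15^25=22  15^26=56  15^27=18  15^28=133  15^29=77
  15^30=59  15^31=63  15^32=123
So 15^32 ≡ 123 (mod 137), giving x = 32.

32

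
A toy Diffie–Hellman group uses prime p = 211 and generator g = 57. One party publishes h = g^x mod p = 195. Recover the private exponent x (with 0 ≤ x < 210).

Baby-step giant-step with m = ceil(sqrt(210)) = 15.
Baby table (57^j mod 211 for j=0..14):
  0:1  1:57  2:84  3:146  4:93  5:26  6:5  7:74
  8:209  9:97  10:43  11:130  12:25  13:159  14:201
Giant step factor: 57^(-15) ≡ 67 (mod 211).
Scan 195·67^i mod 211 for i = 0, 1, …:
  i=0: 195   i=1: 194   i=2: 127   i=3: 69
  i=4: 192   i=5: 204   i=6: 164   i=7: 16
  i=8: 17   i=9: 84
Match at i=9, j=2: x = 9·15 + 2 = 137.

137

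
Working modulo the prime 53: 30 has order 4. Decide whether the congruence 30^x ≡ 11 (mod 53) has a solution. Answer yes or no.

11 ∈ ⟨30⟩ iff 11^4 ≡ 1 (mod 53), since |⟨30⟩| = 4.
11^4 mod 53 = 13.
Since 13 ≠ 1, 11 does not lie in the subgroup.

no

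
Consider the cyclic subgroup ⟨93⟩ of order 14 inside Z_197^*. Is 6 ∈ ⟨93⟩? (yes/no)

yes

6 ∈ ⟨93⟩ iff 6^14 ≡ 1 (mod 197), since |⟨93⟩| = 14.
6^14 mod 197 = 1.
Since 1 = 1, 6 lies in the subgroup.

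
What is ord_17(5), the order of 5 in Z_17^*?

The order of 5 must divide p − 1 = 16 = 2^4.
Divisors: 1, 2, 4, 8, 16.
Check each in increasing order: 5^1 ≡ 5;  5^2 ≡ 8;  5^4 ≡ 13;  5^8 ≡ 16;  5^16 ≡ 1.
Smallest exponent giving 1 is 16.

16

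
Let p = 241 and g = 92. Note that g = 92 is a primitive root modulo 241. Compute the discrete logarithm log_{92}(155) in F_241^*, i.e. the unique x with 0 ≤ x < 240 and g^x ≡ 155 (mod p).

77

Baby-step giant-step with m = ceil(sqrt(240)) = 16.
Baby table (92^j mod 241 for j=0..15):
  0:1  1:92  2:29  3:17  4:118  5:11  6:48  7:78
  8:187  9:93  10:121  11:46  12:135  13:129  14:59  15:126
Giant step factor: 92^(-16) ≡ 231 (mod 241).
Scan 155·231^i mod 241 for i = 0, 1, …:
  i=0: 155   i=1: 137   i=2: 76   i=3: 204
  i=4: 129
Match at i=4, j=13: x = 4·16 + 13 = 77.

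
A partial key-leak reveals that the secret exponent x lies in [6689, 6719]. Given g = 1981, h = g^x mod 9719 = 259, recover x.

Compute 1981^6689 mod 9719 = 6835, then multiply by 1981 repeatedly:
  1981^6689=6835  1981^6690=1568  1981^6691=5847  1981^6692=7578  1981^6693=5882
  1981^6694=8880  1981^6695=9609  1981^6696=5627  1981^6697=9113  1981^6698=4670
  1981^6699=8501  1981^6700=7173  1981^6701=535  1981^6702=464  1981^6703=5598
  1981^6704=259
Found 259 at exponent 6704.

6704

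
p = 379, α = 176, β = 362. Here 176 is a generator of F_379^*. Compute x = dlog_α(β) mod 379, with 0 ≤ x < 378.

104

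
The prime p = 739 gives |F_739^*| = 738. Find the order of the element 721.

The order of 721 must divide p − 1 = 738 = 2 · 3^2 · 41.
Divisors: 1, 2, 3, 6, 9, 18, 41, 82, 123, 246, 369, 738.
Check each in increasing order: 721^1 ≡ 721;  721^2 ≡ 324;  721^3 ≡ 80;  721^6 ≡ 488;  721^9 ≡ 612;  721^18 ≡ 610;  721^41 ≡ 373;  721^82 ≡ 197;  721^123 ≡ 320;  721^246 ≡ 418;  721^369 ≡ 1.
Smallest exponent giving 1 is 369.

369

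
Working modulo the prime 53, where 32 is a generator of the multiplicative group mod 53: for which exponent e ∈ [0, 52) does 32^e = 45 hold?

Baby-step giant-step with m = ceil(sqrt(52)) = 8.
Baby table (32^j mod 53 for j=0..7):
  0:1  1:32  2:17  3:14  4:24  5:26  6:37  7:18
Giant step factor: 32^(-8) ≡ 15 (mod 53).
Scan 45·15^i mod 53 for i = 0, 1, …:
  i=0: 45   i=1: 39   i=2: 2   i=3: 30
  i=4: 26
Match at i=4, j=5: e = 4·8 + 5 = 37.

37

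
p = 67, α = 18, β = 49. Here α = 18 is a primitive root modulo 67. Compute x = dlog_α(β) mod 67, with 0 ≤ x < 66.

34

Baby-step giant-step with m = ceil(sqrt(66)) = 9.
Baby table (18^j mod 67 for j=0..8):
  0:1  1:18  2:56  3:3  4:54  5:34  6:9  7:28
  8:35
Giant step factor: 18^(-9) ≡ 5 (mod 67).
Scan 49·5^i mod 67 for i = 0, 1, …:
  i=0: 49   i=1: 44   i=2: 19   i=3: 28
Match at i=3, j=7: x = 3·9 + 7 = 34.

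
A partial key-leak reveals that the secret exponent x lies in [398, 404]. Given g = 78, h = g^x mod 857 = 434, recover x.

401

Compute 78^398 mod 857 = 36, then multiply by 78 repeatedly:
  78^398=36  78^399=237  78^400=489  78^401=434
Found 434 at exponent 401.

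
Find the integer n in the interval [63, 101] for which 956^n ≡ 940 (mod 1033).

88

Compute 956^63 mod 1033 = 917, then multiply by 956 repeatedly:
  956^63=917  956^64=668  956^65=214  956^66=50  956^67=282
  956^68=1012  956^69=584  956^70=484  956^71=953  956^72=995
  956^73=860  956^74=925  956^75=52  956^76=128  956^77=474
  956^78=690  956^79=586  956^80=330  956^81=415  956^82=68
  956^83=962  956^84=302  956^85=505  956^86=369  956^87=511
  956^88=940
Found 940 at exponent 88.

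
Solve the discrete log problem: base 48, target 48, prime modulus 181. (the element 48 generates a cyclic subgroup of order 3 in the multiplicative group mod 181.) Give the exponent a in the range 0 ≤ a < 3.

Successive powers of 48 modulo 181:
  48^0=1  48^1=48
So 48^1 ≡ 48 (mod 181), giving a = 1.

1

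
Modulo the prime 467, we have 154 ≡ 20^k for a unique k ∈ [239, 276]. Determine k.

256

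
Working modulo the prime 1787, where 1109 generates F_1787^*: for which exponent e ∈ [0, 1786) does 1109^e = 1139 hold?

Baby-step giant-step with m = ceil(sqrt(1786)) = 43.
Baby table (1109^j mod 1787 for j=0..42):
  0:1  1:1109  2:425  3:1344  4:138  5:1147  6:1466  7:1411
  8:1174  9:1030  10:377  11:1722  12:1182  13:967  14:203  15:1752
  16:499  17:1208  18:1209  19:531  20:956  21:513  22:651  23:11
  24:1477  25:1101  26:488  27:1518  28:108  29:43  30:1225  31:405
  32:608  33:573  34:1072  35:493  36:1702  37:446  38:1402  39:128
  40:779  41:790  42:480
Giant step factor: 1109^(-43) ≡ 720 (mod 1787).
Scan 1139·720^i mod 1787 for i = 0, 1, …:
  i=0: 1139   i=1: 1634   i=2: 634   i=3: 795
  i=4: 560   i=5: 1125   i=6: 489   i=7: 41
  i=8: 928   i=9: 1609   i=10: 504   i=11: 119
  i=12: 1691   i=13: 573
Match at i=13, j=33: e = 13·43 + 33 = 592.

592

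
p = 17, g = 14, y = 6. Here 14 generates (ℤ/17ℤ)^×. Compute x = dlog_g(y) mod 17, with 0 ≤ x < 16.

Successive powers of 14 modulo 17:
  14^0=1  14^1=14  14^2=9  14^3=7  14^4=13  14^5=12
  14^6=15  14^7=6
So 14^7 ≡ 6 (mod 17), giving x = 7.

7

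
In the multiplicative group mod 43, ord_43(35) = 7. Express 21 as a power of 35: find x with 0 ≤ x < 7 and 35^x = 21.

Successive powers of 35 modulo 43:
  35^0=1  35^1=35  35^2=21
So 35^2 ≡ 21 (mod 43), giving x = 2.

2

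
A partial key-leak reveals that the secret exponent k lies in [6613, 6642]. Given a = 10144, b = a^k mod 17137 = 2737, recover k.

6614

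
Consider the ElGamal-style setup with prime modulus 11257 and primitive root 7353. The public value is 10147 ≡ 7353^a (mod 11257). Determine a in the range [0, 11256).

7033

Baby-step giant-step with m = ceil(sqrt(11256)) = 107.
Baby table (7353^j mod 11257 for j=0..106):
  0:1  1:7353  2:10495  3:3000  4:6537  5:10428  6:5657  7:1306
  8:797  9:6701  10:564  11:4516  12:9255  13:3450  14:5829  15:5238
  16:4817  17:4879  18:10485  19:8269  20:2900  21:2942  22:7829  23:9596
  24:512  25:4898  26:3851  27:5048  28:3615  29:3318  30:3335  31:4509
  32:2812  33:8784  34:7343  35:4507  36:10620  37:10308  38:1343  39:2690
  40:1021  41:10251  42:9988  43:1096  44:10133  45:9123  46:956  47:5100
  48:3233  49:8722  50:1737  51:6723  52:4732  53:10266  54:7713  55:923
  56:10105  57:5865  58:11035  59:11156  60:309  61:9420  62:939  63:3926
  64:4930  65:2750  66:3178  67:9559  68:9876  69:10578  70:5421  71:10833
  72:517  73:7892  74:41  75:8791  76:2529  77:10430  78:9106  79:11039
  80:6797  81:8518  82:10163  83:4573  84:610  85:5044  86:7974  87:6366
  88:2592  89:875  90:6128  91:8670  92:2119  93:1319  94:6330  95:8052
  96:5793  97:10698  98:9735  99:9449  100:293  101:4342  102:1874  103:954
  104:1651  105:4757  106:2722
Giant step factor: 7353^(-107) ≡ 10272 (mod 11257).
Scan 10147·10272^i mod 11257 for i = 0, 1, …:
  i=0: 10147   i=1: 1421   i=2: 7440   i=3: 11164
  i=4: 1549   i=5: 5187   i=6: 1483   i=7: 2655
  i=8: 7706   i=9: 8065     …   i=64: 3225
  i=65: 9106
Match at i=65, j=78: a = 65·107 + 78 = 7033.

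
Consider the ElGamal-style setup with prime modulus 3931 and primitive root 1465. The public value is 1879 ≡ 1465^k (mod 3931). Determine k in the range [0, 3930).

1433

Baby-step giant-step with m = ceil(sqrt(3930)) = 63.
Baby table (1465^j mod 3931 for j=0..62):
  0:1  1:1465  2:3830  3:1413  4:2339  5:2734  6:3552  7:2967
  8:2900  9:3020  10:1925  11:1598  12:2125  13:3704  14:1580  15:3272
  16:1591  17:3663  18:480  19:3482  20:2623  21:2108  22:2385  23:3297
  24:2837  25:1138  26:426  27:2992  28:215  29:495  30:1871  31:1108
  32:3648  33:2091  34:1066  35:1083  36:2402  37:685  38:1120  39:1573
  40:879  41:2298  42:1634  43:3762  44:68  45:1345  46:994  47:1740
  48:1812  49:1155  50:1745  51:1275  52:650  53:948  54:1177  55:2527
  56:2984  57:288  58:1303  59:2360  60:2051  61:1431  62:1192
Giant step factor: 1465^(-63) ≡ 2974 (mod 3931).
Scan 1879·2974^i mod 3931 for i = 0, 1, …:
  i=0: 1879   i=1: 2195   i=2: 2470   i=3: 2672
  i=4: 1977   i=5: 2753   i=6: 3080   i=7: 690
  i=8: 78   i=9: 43     …   i=21: 1785
  i=22: 1740
Match at i=22, j=47: k = 22·63 + 47 = 1433.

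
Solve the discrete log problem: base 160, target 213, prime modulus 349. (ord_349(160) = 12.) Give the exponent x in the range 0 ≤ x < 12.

9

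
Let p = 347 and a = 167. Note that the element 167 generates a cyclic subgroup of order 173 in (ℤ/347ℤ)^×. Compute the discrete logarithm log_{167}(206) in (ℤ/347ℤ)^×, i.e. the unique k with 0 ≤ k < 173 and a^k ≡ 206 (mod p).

154

Baby-step giant-step with m = ceil(sqrt(173)) = 14.
Baby table (167^j mod 347 for j=0..13):
  0:1  1:167  2:129  3:29  4:332  5:271  6:147  7:259
  8:225  9:99  10:224  11:279  12:95  13:250
Giant step factor: 167^(-14) ≡ 306 (mod 347).
Scan 206·306^i mod 347 for i = 0, 1, …:
  i=0: 206   i=1: 229   i=2: 327   i=3: 126
  i=4: 39   i=5: 136   i=6: 323   i=7: 290
  i=8: 255   i=9: 302   i=10: 110   i=11: 1
Match at i=11, j=0: k = 11·14 + 0 = 154.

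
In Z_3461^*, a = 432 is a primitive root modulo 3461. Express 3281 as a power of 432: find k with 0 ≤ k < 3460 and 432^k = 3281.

2282

Baby-step giant-step with m = ceil(sqrt(3460)) = 59.
Baby table (432^j mod 3461 for j=0..58):
  0:1  1:432  2:3191  3:1034  4:219  5:1161  6:3168  7:1481
  8:2968  9:1606  10:1592  11:2466  12:2785  13:2153  14:2548  15:138
  16:779  17:811  18:791  19:2534  20:1012  21:1098  22:179  23:1186
  24:124  25:1653  26:1130  27:159  28:2929  29:2063  30:1739  31:211
  32:1166  33:1867  34:131  35:1216  36:2701  37:475  38:1001  39:3268
  40:3149  41:195  42:1176  43:2726  44:892  45:1173  46:1430  47:1702
  48:1532  49:773  50:1680  51:2411  52:3252  53:3159  54:1054  55:1937
  56:2683  57:3082  58:2400
Giant step factor: 432^(-59) ≡ 1479 (mod 3461).
Scan 3281·1479^i mod 3461 for i = 0, 1, …:
  i=0: 3281   i=1: 277   i=2: 1285   i=3: 426
  i=4: 152   i=5: 3304   i=6: 3145   i=7: 3332
  i=8: 3025   i=9: 2363     …   i=37: 765
  i=38: 3149
Match at i=38, j=40: k = 38·59 + 40 = 2282.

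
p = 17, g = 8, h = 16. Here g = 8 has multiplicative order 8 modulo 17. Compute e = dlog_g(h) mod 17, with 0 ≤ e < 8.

Successive powers of 8 modulo 17:
  8^0=1  8^1=8  8^2=13  8^3=2  8^4=16
So 8^4 ≡ 16 (mod 17), giving e = 4.

4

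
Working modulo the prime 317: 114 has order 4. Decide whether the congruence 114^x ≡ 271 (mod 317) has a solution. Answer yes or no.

⟨114⟩ has order 4; its elements mod 317 are {1, 114, 203, 316}.
271 is not in this set.

no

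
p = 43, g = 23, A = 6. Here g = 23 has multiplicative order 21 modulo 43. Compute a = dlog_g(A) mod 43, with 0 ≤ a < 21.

7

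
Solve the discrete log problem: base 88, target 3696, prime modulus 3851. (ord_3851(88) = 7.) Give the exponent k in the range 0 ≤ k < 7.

3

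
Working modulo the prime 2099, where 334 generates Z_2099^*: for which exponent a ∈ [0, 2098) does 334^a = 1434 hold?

496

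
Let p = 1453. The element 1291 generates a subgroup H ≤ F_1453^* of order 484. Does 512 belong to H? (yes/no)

yes

512 ∈ ⟨1291⟩ iff 512^484 ≡ 1 (mod 1453), since |⟨1291⟩| = 484.
512^484 mod 1453 = 1.
Since 1 = 1, 512 lies in the subgroup.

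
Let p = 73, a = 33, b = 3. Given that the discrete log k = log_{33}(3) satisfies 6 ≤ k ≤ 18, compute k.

6

Compute 33^6 mod 73 = 3, then multiply by 33 repeatedly:
  33^6=3
Found 3 at exponent 6.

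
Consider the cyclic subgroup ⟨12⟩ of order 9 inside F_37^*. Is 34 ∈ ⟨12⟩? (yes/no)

⟨12⟩ has order 9; its elements mod 37 are {1, 7, 9, 10, 12, 16, 26, 33, 34}.
34 is in this set.

yes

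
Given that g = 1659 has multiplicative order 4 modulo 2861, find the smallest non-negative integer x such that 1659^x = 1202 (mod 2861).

3

Successive powers of 1659 modulo 2861:
  1659^0=1  1659^1=1659  1659^2=2860  1659^3=1202
So 1659^3 ≡ 1202 (mod 2861), giving x = 3.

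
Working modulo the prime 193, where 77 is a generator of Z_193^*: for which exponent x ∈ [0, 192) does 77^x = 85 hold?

Baby-step giant-step with m = ceil(sqrt(192)) = 14.
Baby table (77^j mod 193 for j=0..13):
  0:1  1:77  2:139  3:88  4:21  5:73  6:24  7:111
  8:55  9:182  10:118  11:15  12:190  13:155
Giant step factor: 77^(-14) ≡ 56 (mod 193).
Scan 85·56^i mod 193 for i = 0, 1, …:
  i=0: 85   i=1: 128   i=2: 27   i=3: 161
  i=4: 138   i=5: 8   i=6: 62   i=7: 191
  i=8: 81   i=9: 97   i=10: 28   i=11: 24
Match at i=11, j=6: x = 11·14 + 6 = 160.

160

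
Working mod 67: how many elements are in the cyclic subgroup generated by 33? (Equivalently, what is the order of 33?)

33

The order of 33 must divide p − 1 = 66 = 2 · 3 · 11.
Divisors: 1, 2, 3, 6, 11, 22, 33, 66.
Check each in increasing order: 33^1 ≡ 33;  33^2 ≡ 17;  33^3 ≡ 25;  33^6 ≡ 22;  33^11 ≡ 37;  33^22 ≡ 29;  33^33 ≡ 1.
Smallest exponent giving 1 is 33.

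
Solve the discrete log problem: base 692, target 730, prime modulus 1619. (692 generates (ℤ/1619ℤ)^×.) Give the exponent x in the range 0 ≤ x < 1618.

1362

Baby-step giant-step with m = ceil(sqrt(1618)) = 41.
Baby table (692^j mod 1619 for j=0..40):
  0:1  1:692  2:1259  3:206  4:80  5:314  6:342  7:290
  8:1543  9:835  10:1456  11:534  12:396  13:421  14:1531  15:626
  16:919  17:1300  18:1055  19:1510  20:665  21:384  22:212  23:994
  24:1392  25:1578  26:770  27:189  28:1268  29:1577  30:78  31:549
  32:1062  33:1497  34:1383  35:207  36:772  37:1573  38:548  39:370
  40:238
Giant step factor: 692^(-41) ≡ 1293 (mod 1619).
Scan 730·1293^i mod 1619 for i = 0, 1, …:
  i=0: 730   i=1: 13   i=2: 619   i=3: 581
  i=4: 17   i=5: 934   i=6: 1507   i=7: 894
  i=8: 1595   i=9: 1348     …   i=32: 62
  i=33: 835
Match at i=33, j=9: x = 33·41 + 9 = 1362.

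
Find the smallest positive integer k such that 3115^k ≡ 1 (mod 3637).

The order of 3115 must divide p − 1 = 3636 = 2^2 · 3^2 · 101.
Divisors: 1, 2, 3, 4, 6, 9, 12, 18, 36, 101, 202, 303, 404, 606, 909, 1212, 1818, 3636.
Check each in increasing order: 3115^1 ≡ 3115;  3115^2 ≡ 3346;  3115^3 ≡ 2785;  3115^4 ≡ 1030;  3115^6 ≡ 2141;  3115^9 ≡ 1642;  3115^12 ≡ 1261;  3115^18 ≡ 1147;  3115^36 ≡ 2652;  3115^101 ≡ 3636;  3115^202 ≡ 1.
Smallest exponent giving 1 is 202.

202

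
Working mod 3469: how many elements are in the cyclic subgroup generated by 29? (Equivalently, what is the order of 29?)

3468

The order of 29 must divide p − 1 = 3468 = 2^2 · 3 · 17^2.
Divisors: 1, 2, 3, 4, 6, 12, 17, 34, 51, 68, 102, 204, 289, 578, 867, 1156, 1734, 3468.
Check each in increasing order: 29^1 ≡ 29;  29^2 ≡ 841;  29^3 ≡ 106;  29^4 ≡ 3074;  29^6 ≡ 829;  29^12 ≡ 379;  29^17 ≡ 1743;  29^34 ≡ 2674;  29^51 ≡ 1915;  29^68 ≡ 667;  29^102 ≡ 492;  29^204 ≡ 2703;  29^289 ≡ 351;  29^578 ≡ 1786;  29^867 ≡ 2466;  29^1156 ≡ 1785;  29^1734 ≡ 3468;  29^3468 ≡ 1.
Smallest exponent giving 1 is 3468.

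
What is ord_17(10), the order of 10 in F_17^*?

16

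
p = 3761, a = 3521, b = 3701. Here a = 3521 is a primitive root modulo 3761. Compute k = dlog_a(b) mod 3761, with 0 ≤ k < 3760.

Baby-step giant-step with m = ceil(sqrt(3760)) = 62.
Baby table (3521^j mod 3761 for j=0..61):
  0:1  1:3521  2:1185  3:1436  4:1372  5:1688  6:1068  7:3189
  8:1884  9:2921  10:2267  11:1265  12:1041  13:2147  14:3738  15:1759
  16:2833  17:821  18:2293  19:2547  20:1763  21:1873  22:1800  23:515
  24:513  25:993  26:2384  27:3273  28:529  29:914  30:2539  31:3683
  32:3676  33:1595  34:822  35:2053  36:3732  37:3199  38:3245  39:3488
  40:1583  41:3702  42:2877  43:1544  44:1779  45:1794  46:1955  47:925
  48:3660  49:1674  50:667  51:1643  52:585  53:2518  54:1201  55:1357
  56:1527  57:2098  58:454  59:109  60:167  61:1291
Giant step factor: 3521^(-62) ≡ 34 (mod 3761).
Scan 3701·34^i mod 3761 for i = 0, 1, …:
  i=0: 3701   i=1: 1721   i=2: 2099   i=3: 3668
  i=4: 599   i=5: 1561   i=6: 420   i=7: 2997
  i=8: 351   i=9: 651   i=10: 3329   i=11: 356
  i=12: 821
Match at i=12, j=17: k = 12·62 + 17 = 761.

761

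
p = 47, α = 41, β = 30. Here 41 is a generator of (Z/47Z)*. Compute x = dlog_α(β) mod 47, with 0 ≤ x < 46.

21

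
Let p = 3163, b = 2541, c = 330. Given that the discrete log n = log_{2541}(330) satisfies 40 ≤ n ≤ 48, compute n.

Compute 2541^40 mod 3163 = 2298, then multiply by 2541 repeatedly:
  2541^40=2298  2541^41=320  2541^42=229  2541^43=3060  2541^44=806
  2541^45=1585  2541^46=986  2541^47=330
Found 330 at exponent 47.

47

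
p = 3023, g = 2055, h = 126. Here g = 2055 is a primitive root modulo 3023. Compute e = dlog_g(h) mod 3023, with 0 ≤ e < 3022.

Baby-step giant-step with m = ceil(sqrt(3022)) = 55.
Baby table (2055^j mod 3023 for j=0..54):
  0:1  1:2055  2:2917  3:2849  4:2167  5:306  6:46  7:817
  8:1170  9:1065  10:2946  11:1984  12:2116  13:1306  14:2429  15:622
  16:2504  17:574  18:600  19:2639  20:2906  21:1405  22:310  23:2220
  24:393  25:474  26:664  27:1147  28:2168  29:2361  30:2963  31:643
  32:314  33:1371  34:2992  35:2801  36:263  37:2371  38:2352  39:2606
  40:1597  41:1880  42:6  43:238  44:2387  45:1979  46:910  47:1836
  48:276  49:1879  50:974  51:344  52:2561  53:2835  54:604
Giant step factor: 2055^(-55) ≡ 1829 (mod 3023).
Scan 126·1829^i mod 3023 for i = 0, 1, …:
  i=0: 126   i=1: 706   i=2: 453   i=3: 235
  i=4: 549   i=5: 485   i=6: 1326   i=7: 808
  i=8: 2608   i=9: 2761     …   i=44: 1860
  i=45: 1065
Match at i=45, j=9: e = 45·55 + 9 = 2484.

2484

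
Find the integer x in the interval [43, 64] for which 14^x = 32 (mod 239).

44

Compute 14^43 mod 239 = 173, then multiply by 14 repeatedly:
  14^43=173  14^44=32
Found 32 at exponent 44.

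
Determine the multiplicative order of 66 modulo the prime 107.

The order of 66 must divide p − 1 = 106 = 2 · 53.
Divisors: 1, 2, 53, 106.
Check each in increasing order: 66^1 ≡ 66;  66^2 ≡ 76;  66^53 ≡ 106;  66^106 ≡ 1.
Smallest exponent giving 1 is 106.

106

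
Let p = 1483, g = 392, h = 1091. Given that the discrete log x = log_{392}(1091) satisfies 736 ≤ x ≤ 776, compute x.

742

Compute 392^736 mod 1483 = 637, then multiply by 392 repeatedly:
  392^736=637  392^737=560  392^738=36  392^739=765  392^740=314
  392^741=1482  392^742=1091
Found 1091 at exponent 742.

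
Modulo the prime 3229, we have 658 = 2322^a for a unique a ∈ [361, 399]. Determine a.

Compute 2322^361 mod 3229 = 166, then multiply by 2322 repeatedly:
  2322^361=166  2322^362=1201  2322^363=2095  2322^364=1716  2322^365=3195
  2322^366=1777  2322^367=2761  2322^368=1477  2322^369=396  2322^370=2476
  2322^371=1652  2322^372=3121  2322^373=1086  2322^374=3072  2322^375=323
  2322^376=878  2322^377=1217  2322^378=499  2322^379=2696  2322^380=2310
  2322^381=451  2322^382=1026  2322^383=2599  2322^384=3106  2322^385=1775
  2322^386=1346  2322^387=2969  2322^388=103  2322^389=220  2322^390=658
Found 658 at exponent 390.

390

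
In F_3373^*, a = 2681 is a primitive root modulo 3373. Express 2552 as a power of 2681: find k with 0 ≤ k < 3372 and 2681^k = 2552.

Baby-step giant-step with m = ceil(sqrt(3372)) = 59.
Baby table (2681^j mod 3373 for j=0..58):
  0:1  1:2681  2:3271  3:3124  4:285  5:1787  6:1287  7:3241
  8:273  9:3345  10:2511  11:2856  12:226  13:2139  14:559  15:1067
  16:323  17:2475  18:784  19:525  20:984  21:418  22:822  23:1213
  24:481  25:1075  26:1533  27:1659  28:2165  29:2805  30:1788  31:595
  32:3139  33:24  34:257  35:925  36:770  37:94  38:2412  39:531
  40:205  41:3179  42:2701  43:2923  44:1084  45:2051  46:741  47:3297
  48:1997  49:1006  50:2059  51:1951  52:2481  53:5  54:3286  55:2863
  56:2128  57:1425  58:2189
Giant step factor: 2681^(-59) ≡ 1616 (mod 3373).
Scan 2552·1616^i mod 3373 for i = 0, 1, …:
  i=0: 2552   i=1: 2226   i=2: 1598   i=3: 2023
  i=4: 731   i=5: 746   i=6: 1375   i=7: 2566
  i=8: 1239   i=9: 2035     …   i=41: 567
  i=42: 2189
Match at i=42, j=58: k = 42·59 + 58 = 2536.

2536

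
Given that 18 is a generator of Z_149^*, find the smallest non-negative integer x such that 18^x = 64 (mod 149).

Baby-step giant-step with m = ceil(sqrt(148)) = 13.
Baby table (18^j mod 149 for j=0..12):
  0:1  1:18  2:26  3:21  4:80  5:99  6:143  7:41
  8:142  9:23  10:116  11:2  12:36
Giant step factor: 18^(-13) ≡ 43 (mod 149).
Scan 64·43^i mod 149 for i = 0, 1, …:
  i=0: 64   i=1: 70   i=2: 30   i=3: 98
  i=4: 42   i=5: 18
Match at i=5, j=1: x = 5·13 + 1 = 66.

66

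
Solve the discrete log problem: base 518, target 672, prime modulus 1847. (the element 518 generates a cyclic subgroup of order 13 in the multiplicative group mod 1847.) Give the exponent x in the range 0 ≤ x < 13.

10

Successive powers of 518 modulo 1847:
  518^0=1  518^1=518  518^2=509  518^3=1388  518^4=501  518^5=938
  518^6=123  518^7=916  518^8=1656  518^9=800  518^10=672
So 518^10 ≡ 672 (mod 1847), giving x = 10.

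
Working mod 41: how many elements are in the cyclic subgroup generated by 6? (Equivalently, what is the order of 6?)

The order of 6 must divide p − 1 = 40 = 2^3 · 5.
Divisors: 1, 2, 4, 5, 8, 10, 20, 40.
Check each in increasing order: 6^1 ≡ 6;  6^2 ≡ 36;  6^4 ≡ 25;  6^5 ≡ 27;  6^8 ≡ 10;  6^10 ≡ 32;  6^20 ≡ 40;  6^40 ≡ 1.
Smallest exponent giving 1 is 40.

40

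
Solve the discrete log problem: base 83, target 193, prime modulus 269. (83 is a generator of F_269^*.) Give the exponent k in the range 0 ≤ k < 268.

249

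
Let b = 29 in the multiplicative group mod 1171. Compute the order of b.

234

The order of 29 must divide p − 1 = 1170 = 2 · 3^2 · 5 · 13.
Divisors: 1, 2, 3, 5, 6, 9, 10, 13, 15, 18, 26, 30, 39, 45, 65, 78, 90, 117, 130, 195, 234, 390, 585, 1170.
Check each in increasing order: 29^1 ≡ 29;  29^2 ≡ 841;  29^3 ≡ 969;  29^5 ≡ 1084;  29^6 ≡ 990;  29^9 ≡ 261;  29^10 ≡ 543;  29^13 ≡ 388;  29^15 ≡ 770;  29^18 ≡ 203;  29^26 ≡ 656;  29^30 ≡ 374;  29^39 ≡ 421;  29^45 ≡ 1085;  29^65 ≡ 991;  29^78 ≡ 420;  29^90 ≡ 370;  29^117 ≡ 1170;  29^130 ≡ 783;  29^195 ≡ 751;  29^234 ≡ 1.
Smallest exponent giving 1 is 234.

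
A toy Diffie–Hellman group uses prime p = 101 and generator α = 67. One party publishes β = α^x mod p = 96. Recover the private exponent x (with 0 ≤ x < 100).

54

Baby-step giant-step with m = ceil(sqrt(100)) = 10.
Baby table (67^j mod 101 for j=0..9):
  0:1  1:67  2:45  3:86  4:5  5:32  6:23  7:26
  8:25  9:59
Giant step factor: 67^(-10) ≡ 65 (mod 101).
Scan 96·65^i mod 101 for i = 0, 1, …:
  i=0: 96   i=1: 79   i=2: 85   i=3: 71
  i=4: 70   i=5: 5
Match at i=5, j=4: x = 5·10 + 4 = 54.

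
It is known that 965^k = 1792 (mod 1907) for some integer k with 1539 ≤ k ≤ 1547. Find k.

1544

Compute 965^1539 mod 1907 = 438, then multiply by 965 repeatedly:
  965^1539=438  965^1540=1223  965^1541=1669  965^1542=1077  965^1543=1897
  965^1544=1792
Found 1792 at exponent 1544.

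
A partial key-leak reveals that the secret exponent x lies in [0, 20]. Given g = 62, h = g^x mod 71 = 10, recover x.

2

Compute 62^0 mod 71 = 1, then multiply by 62 repeatedly:
  62^0=1  62^1=62  62^2=10
Found 10 at exponent 2.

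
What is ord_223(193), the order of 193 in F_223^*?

74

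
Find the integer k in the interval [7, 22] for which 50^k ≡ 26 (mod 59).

8

Compute 50^7 mod 59 = 43, then multiply by 50 repeatedly:
  50^7=43  50^8=26
Found 26 at exponent 8.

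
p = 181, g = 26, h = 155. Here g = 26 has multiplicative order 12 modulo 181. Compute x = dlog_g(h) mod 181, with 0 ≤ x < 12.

Successive powers of 26 modulo 181:
  26^0=1  26^1=26  26^2=133  26^3=19  26^4=132  26^5=174
  26^6=180  26^7=155
So 26^7 ≡ 155 (mod 181), giving x = 7.

7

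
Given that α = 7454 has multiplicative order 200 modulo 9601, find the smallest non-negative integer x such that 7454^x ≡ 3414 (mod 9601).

173

Baby-step giant-step with m = ceil(sqrt(200)) = 15.
Baby table (7454^j mod 9601 for j=0..14):
  0:1  1:7454  2:1129  3:5090  4:7309  5:5212  6:4602  7:8536
  8:1517  9:7341  10:3715  11:2326  12:8199  13:4981  14:1307
Giant step factor: 7454^(-15) ≡ 4471 (mod 9601).
Scan 3414·4471^i mod 9601 for i = 0, 1, …:
  i=0: 3414   i=1: 8005   i=2: 7428   i=3: 729
  i=4: 4620   i=5: 4269   i=6: 9512   i=7: 5323
  i=8: 7855   i=9: 8848   i=10: 3288   i=11: 1517
Match at i=11, j=8: x = 11·15 + 8 = 173.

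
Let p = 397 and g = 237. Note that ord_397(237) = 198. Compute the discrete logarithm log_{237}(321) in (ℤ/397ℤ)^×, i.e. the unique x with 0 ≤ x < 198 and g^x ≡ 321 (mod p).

Baby-step giant-step with m = ceil(sqrt(198)) = 15.
Baby table (237^j mod 397 for j=0..14):
  0:1  1:237  2:192  3:246  4:340  5:386  6:172  7:270
  8:73  9:230  10:121  11:93  12:206  13:388  14:249
Giant step factor: 237^(-15) ≡ 207 (mod 397).
Scan 321·207^i mod 397 for i = 0, 1, …:
  i=0: 321   i=1: 148   i=2: 67   i=3: 371
  i=4: 176   i=5: 305   i=6: 12   i=7: 102
  i=8: 73
Match at i=8, j=8: x = 8·15 + 8 = 128.

128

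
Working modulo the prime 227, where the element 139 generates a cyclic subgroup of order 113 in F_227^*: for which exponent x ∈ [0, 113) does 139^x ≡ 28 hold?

Baby-step giant-step with m = ceil(sqrt(113)) = 11.
Baby table (139^j mod 227 for j=0..10):
  0:1  1:139  2:26  3:209  4:222  5:213  6:97  7:90
  8:25  9:70  10:196
Giant step factor: 139^(-11) ≡ 57 (mod 227).
Scan 28·57^i mod 227 for i = 0, 1, …:
  i=0: 28   i=1: 7   i=2: 172   i=3: 43
  i=4: 181   i=5: 102   i=6: 139
Match at i=6, j=1: x = 6·11 + 1 = 67.

67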